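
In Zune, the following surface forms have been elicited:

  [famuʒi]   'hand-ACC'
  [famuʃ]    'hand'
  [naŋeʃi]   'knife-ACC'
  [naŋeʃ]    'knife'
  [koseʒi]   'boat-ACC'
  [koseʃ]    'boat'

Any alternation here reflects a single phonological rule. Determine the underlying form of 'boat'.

/koseʒ/

The root 'boat' surfaces as [koseʒi] and [koseʃ], with a stem-final [ʒ] ~ [ʃ] alternation.
Compare 'knife', with invariant [ʃ] in [naŋeʃi] and [naŋeʃ]: an analysis with underlying /ʃ/ and a rule producing [ʒ] before the ACC suffix would wrongly predict alternation here too.
The alternation reflects word-final obstruent devoicing: voiced obstruents become voiceless word-finally. /ʒ/ is underlying.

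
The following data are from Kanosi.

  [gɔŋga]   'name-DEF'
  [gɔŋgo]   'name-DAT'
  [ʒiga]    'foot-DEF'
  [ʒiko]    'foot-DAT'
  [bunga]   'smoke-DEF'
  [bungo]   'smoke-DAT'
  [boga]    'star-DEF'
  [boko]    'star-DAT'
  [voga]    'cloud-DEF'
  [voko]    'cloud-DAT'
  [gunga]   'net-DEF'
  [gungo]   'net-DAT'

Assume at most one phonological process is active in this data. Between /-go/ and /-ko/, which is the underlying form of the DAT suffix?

/-ko/

The DAT morpheme has two allomorphs, [-go] and [-ko].
The DEF suffix, which begins with [g], is invariant after every stem; so [g] is not altered by any rule here.
So the underlying form is /-ko/, and voiceless stops become voiced after a nasal.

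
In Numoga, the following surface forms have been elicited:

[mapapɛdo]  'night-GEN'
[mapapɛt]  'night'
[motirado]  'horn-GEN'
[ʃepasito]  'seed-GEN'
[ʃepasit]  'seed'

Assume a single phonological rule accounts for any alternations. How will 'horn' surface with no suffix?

[motirat]

'night' shows [d] ~ [t] at the end of the stem ([mapapɛdo] vs [mapapɛt]).
The stem 'seed' ([ʃepasito], [ʃepasit]) shows [t] unchanged in both environments, so [t] cannot be basic with [d] derived before the GEN suffix.
So /d/ is underlying, and a rule of word-final obstruent devoicing — voiced obstruents become voiceless word-finally — gives [t].
The one attested form of 'horn', [motirado], shows underlying /motirad/. Applying the same rule word-finally gives [motirat].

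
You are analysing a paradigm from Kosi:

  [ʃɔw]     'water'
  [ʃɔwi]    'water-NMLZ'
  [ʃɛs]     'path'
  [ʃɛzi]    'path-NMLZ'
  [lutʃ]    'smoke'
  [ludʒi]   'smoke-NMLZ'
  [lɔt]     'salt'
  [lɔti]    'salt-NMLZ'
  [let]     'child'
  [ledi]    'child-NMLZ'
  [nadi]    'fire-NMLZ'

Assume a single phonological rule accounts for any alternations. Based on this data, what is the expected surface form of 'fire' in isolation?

[nat]

The stem for 'child' ends in [t] in [let] but [d] in [ledi].
The stem 'salt' ([lɔt], [lɔti]) shows [t] unchanged in both environments, so [t] cannot be basic with [d] derived before the NMLZ suffix.
The underlying segment must be /d/; voiced obstruents become voiceless word-finally, yielding [t] there.
The one attested form of 'fire', [nadi], shows underlying /nad/. Applying the same rule word-finally gives [nat].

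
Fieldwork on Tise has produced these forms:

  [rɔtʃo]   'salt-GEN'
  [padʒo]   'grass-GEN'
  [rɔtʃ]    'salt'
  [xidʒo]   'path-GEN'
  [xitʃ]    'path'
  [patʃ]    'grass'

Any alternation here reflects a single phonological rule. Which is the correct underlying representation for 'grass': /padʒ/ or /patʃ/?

'grass' shows [tʃ] ~ [dʒ] at the end of the stem ([patʃ] vs [padʒo]).
Compare 'salt', with invariant [tʃ] in [rɔtʃ] and [rɔtʃo]: an analysis with underlying /tʃ/ and a rule producing [dʒ] before the GEN suffix would wrongly predict alternation here too.
The underlying segment must be /dʒ/; voiced obstruents become voiceless word-finally, yielding [tʃ] there.

/padʒ/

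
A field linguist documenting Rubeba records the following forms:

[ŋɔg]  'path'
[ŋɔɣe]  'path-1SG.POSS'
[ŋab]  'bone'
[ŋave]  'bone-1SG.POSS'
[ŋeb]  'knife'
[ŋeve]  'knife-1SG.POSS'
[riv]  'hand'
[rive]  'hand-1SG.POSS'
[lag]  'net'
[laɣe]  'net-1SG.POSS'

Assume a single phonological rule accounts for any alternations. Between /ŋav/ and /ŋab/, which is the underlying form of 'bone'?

/ŋab/

In [ŋab] and [ŋave] the final segment of 'bone' alternates: [b] ~ [v].
Compare 'hand', with invariant [v] in [riv] and [rive]: an analysis with underlying /v/ and a rule producing [b] in isolation would wrongly predict alternation here too.
The alternation reflects intervocalic spirantization: voiced stops become fricatives between vowels. /b/ is underlying.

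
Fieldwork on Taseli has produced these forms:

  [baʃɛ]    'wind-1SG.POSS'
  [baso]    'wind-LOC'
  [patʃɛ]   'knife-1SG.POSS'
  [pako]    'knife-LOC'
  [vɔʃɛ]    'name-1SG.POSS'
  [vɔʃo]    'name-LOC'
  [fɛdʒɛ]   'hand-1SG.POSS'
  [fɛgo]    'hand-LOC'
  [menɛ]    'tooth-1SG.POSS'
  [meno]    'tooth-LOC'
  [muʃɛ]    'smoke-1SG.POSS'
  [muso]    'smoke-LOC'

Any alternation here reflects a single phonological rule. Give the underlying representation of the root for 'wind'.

In [baʃɛ] and [baso] the final segment of 'wind' alternates: [ʃ] ~ [s].
The stem 'name' ([vɔʃɛ], [vɔʃo]) shows [ʃ] unchanged in both environments, so [ʃ] cannot be basic with [s] derived before the LOC suffix.
So /s/ is underlying, and a rule of palatalization before a front vowel — /k/, /g/ and /s/ become palato-alveolar [tʃ], [dʒ] and [ʃ] before a front vowel — gives [ʃ].
So 'wind' = /bas/.

/bas/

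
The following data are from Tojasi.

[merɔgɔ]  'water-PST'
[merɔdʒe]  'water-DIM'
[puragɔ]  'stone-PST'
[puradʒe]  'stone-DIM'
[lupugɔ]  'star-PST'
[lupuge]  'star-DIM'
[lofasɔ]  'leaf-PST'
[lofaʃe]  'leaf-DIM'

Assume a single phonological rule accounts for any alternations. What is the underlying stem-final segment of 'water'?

'water' shows [g] ~ [dʒ] at the end of the stem ([merɔgɔ] vs [merɔdʒe]).
But 'star' keeps [g] in both environments ([lupugɔ], [lupuge]), so there is no rule changing /g/ to [dʒ] before the DIM suffix.
So /dʒ/ is underlying, and a rule of depalatalization — palato-alveolar /dʒ/ and /ʃ/ become [g] and [s] when no front vowel follows — gives [g].

/dʒ/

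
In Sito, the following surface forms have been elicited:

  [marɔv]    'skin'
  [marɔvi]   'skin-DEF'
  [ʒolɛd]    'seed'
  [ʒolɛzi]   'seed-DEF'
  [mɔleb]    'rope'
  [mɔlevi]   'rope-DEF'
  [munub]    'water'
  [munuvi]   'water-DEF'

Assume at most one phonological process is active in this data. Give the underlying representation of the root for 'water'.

/munub/

In [munub] and [munuvi] the final segment of 'water' alternates: [b] ~ [v].
Compare 'skin', with invariant [v] in [marɔv] and [marɔvi]: an analysis with underlying /v/ and a rule producing [b] in isolation would wrongly predict alternation here too.
The alternation reflects intervocalic spirantization: voiced stops become fricatives between vowels. /b/ is underlying.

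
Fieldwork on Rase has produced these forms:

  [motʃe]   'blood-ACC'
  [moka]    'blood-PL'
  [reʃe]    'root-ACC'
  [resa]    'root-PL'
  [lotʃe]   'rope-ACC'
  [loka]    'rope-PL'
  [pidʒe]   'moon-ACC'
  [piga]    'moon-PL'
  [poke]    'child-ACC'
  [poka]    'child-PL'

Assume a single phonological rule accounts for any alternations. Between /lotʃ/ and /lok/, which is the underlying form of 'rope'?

'rope' shows [tʃ] ~ [k] at the end of the stem ([lotʃe] vs [loka]).
But 'child' keeps [k] in both environments ([poke], [poka]), so there is no rule changing /k/ to [tʃ] before the ACC suffix.
The underlying segment must be /tʃ/; palato-alveolar /tʃ/, /dʒ/ and /ʃ/ become [k], [g] and [s] when no front vowel follows, yielding [k] there.

/lotʃ/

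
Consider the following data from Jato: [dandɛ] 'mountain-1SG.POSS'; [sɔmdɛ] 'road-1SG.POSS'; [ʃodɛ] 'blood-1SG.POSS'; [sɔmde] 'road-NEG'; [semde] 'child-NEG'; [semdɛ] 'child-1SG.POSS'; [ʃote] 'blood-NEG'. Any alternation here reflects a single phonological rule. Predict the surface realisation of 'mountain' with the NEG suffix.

[dande]

The NEG suffix surfaces as [-de] and [-te], depending on the final segment of the stem.
The 1SG.POSS suffix, which begins with [d], is invariant after every stem; so [d] is not altered by any rule here.
The NEG suffix is therefore /-te/ underlyingly, with post-nasal voicing: voiceless stops become voiced after a nasal.
After 'mountain', which ends in a nasal, the suffix surfaces as [-de], giving [dande].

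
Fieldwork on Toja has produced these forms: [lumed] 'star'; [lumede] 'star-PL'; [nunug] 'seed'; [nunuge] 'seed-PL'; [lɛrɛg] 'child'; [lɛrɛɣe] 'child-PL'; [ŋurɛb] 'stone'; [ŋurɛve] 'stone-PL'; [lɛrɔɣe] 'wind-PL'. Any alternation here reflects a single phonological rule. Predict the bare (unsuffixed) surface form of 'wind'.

[lɛrɔg]

'child' shows [g] ~ [ɣ] at the end of the stem ([lɛrɛg] vs [lɛrɛɣe]).
But 'seed' keeps [g] in both environments ([nunug], [nunuge]), so there is no rule changing /g/ to [ɣ] before the PL suffix.
So /ɣ/ is underlying, and a rule of word-final hardening — voiced fricatives become stops word-finally — gives [g].
From [lɛrɔɣe] the stem 'wind' is /lɛrɔɣ/; word-finally this yields [lɛrɔg].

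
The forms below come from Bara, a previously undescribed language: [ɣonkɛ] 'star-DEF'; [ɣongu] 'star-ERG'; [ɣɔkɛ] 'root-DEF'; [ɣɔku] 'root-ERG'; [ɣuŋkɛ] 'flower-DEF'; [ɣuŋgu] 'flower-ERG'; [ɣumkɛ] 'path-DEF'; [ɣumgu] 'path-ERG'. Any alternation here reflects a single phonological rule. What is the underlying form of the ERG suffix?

/-gu/

The ERG suffix surfaces as [-gu] and [-ku], depending on the final segment of the stem.
By contrast the DEF suffix keeps its initial [k] throughout — that segment must be underlying.
So the underlying form is /-gu/, and voiced stops become voiceless after a vowel.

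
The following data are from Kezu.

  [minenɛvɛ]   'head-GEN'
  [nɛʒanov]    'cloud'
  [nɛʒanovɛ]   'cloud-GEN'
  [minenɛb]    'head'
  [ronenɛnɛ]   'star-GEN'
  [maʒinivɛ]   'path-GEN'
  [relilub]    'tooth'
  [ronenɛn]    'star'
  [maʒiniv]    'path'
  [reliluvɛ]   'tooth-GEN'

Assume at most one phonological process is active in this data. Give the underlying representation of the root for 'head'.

The stem for 'head' ends in [b] in [minenɛb] but [v] in [minenɛvɛ].
But 'path' keeps [v] in both environments ([maʒiniv], [maʒinivɛ]), so there is no rule changing /v/ to [b] in isolation.
Therefore /b/ is basic and [v] is derived by intervocalic spirantization (voiced stops become fricatives between vowels).
So 'head' = /minenɛb/.

/minenɛb/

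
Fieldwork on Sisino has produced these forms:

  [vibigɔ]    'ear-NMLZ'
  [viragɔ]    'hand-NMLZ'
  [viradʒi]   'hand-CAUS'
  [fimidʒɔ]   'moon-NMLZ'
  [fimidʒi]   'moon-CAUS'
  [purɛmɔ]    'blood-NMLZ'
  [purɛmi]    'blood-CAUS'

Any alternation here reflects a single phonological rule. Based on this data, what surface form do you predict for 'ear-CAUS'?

[vibidʒi]

The stem for 'hand' ends in [g] in [viragɔ] but [dʒ] in [viradʒi].
The stem 'moon' ([fimidʒɔ], [fimidʒi]) shows [dʒ] unchanged in both environments, so [dʒ] cannot be basic with [g] derived before the NMLZ suffix.
The underlying segment must be /g/; /g/ becomes palato-alveolar [dʒ] before a front vowel, yielding [dʒ] there.
The one attested form of 'ear', [vibigɔ], shows underlying /vibig/. Applying the same rule before a front vowel gives [vibidʒi].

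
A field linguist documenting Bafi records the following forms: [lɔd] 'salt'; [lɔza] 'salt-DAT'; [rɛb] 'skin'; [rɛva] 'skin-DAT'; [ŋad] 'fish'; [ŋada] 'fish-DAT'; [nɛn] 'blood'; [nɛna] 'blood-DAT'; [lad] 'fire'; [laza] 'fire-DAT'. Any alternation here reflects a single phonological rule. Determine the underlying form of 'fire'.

/laz/

'fire' shows [d] ~ [z] at the end of the stem ([lad] vs [laza]).
If /d/ were underlying and a rule turned it into [z] before the DAT suffix, 'fish' would also alternate; but it has [d] in both [ŋad] and [ŋada].
The underlying segment must be /z/; voiced fricatives become stops word-finally, yielding [d] there.
Hence 'fire' is /laz/ underlyingly.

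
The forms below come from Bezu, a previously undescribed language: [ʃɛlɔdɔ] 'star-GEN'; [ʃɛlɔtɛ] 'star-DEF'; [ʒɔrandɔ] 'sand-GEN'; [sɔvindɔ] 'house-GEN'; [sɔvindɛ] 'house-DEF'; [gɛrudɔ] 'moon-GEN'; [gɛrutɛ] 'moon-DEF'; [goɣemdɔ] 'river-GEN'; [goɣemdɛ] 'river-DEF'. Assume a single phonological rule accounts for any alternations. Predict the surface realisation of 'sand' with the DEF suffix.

[ʒɔrandɛ]

The DEF morpheme has two allomorphs, [-dɛ] and [-tɛ].
The GEN suffix, which begins with [d], is invariant after every stem; so [d] is not altered by any rule here.
So the underlying form is /-tɛ/, and voiceless stops become voiced after a nasal.
After 'sand', which ends in a nasal, the suffix surfaces as [-dɛ], giving [ʒɔrandɛ].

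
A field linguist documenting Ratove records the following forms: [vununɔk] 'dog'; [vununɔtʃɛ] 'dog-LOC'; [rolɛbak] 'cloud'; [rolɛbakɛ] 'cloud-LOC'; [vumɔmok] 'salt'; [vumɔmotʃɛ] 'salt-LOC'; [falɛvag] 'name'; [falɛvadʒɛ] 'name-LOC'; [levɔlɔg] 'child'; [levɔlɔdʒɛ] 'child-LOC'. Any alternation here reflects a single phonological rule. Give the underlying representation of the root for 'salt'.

The stem for 'salt' ends in [k] in [vumɔmok] but [tʃ] in [vumɔmotʃɛ].
If /k/ were underlying and a rule turned it into [tʃ] before the LOC suffix, 'cloud' would also alternate; but it has [k] in both [rolɛbak] and [rolɛbakɛ].
Therefore /tʃ/ is basic and [k] is derived by depalatalization (palato-alveolar /tʃ/ and /dʒ/ become [k] and [g] when no front vowel follows).
Hence 'salt' is /vumɔmotʃ/ underlyingly.

/vumɔmotʃ/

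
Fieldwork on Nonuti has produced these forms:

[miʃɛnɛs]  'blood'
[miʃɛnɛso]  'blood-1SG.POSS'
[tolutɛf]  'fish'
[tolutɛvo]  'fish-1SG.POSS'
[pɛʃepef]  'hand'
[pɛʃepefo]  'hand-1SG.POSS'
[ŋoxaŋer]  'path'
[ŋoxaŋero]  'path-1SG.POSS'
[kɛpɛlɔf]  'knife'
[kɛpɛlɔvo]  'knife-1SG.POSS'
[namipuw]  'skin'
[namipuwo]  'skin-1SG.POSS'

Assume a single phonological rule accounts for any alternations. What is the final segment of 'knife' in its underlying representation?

/v/

The stem for 'knife' ends in [f] in [kɛpɛlɔf] but [v] in [kɛpɛlɔvo].
If /f/ were underlying and a rule turned it into [v] before the 1SG.POSS suffix, 'hand' would also alternate; but it has [f] in both [pɛʃepef] and [pɛʃepefo].
The alternation reflects word-final obstruent devoicing: voiced obstruents become voiceless word-finally. /v/ is underlying.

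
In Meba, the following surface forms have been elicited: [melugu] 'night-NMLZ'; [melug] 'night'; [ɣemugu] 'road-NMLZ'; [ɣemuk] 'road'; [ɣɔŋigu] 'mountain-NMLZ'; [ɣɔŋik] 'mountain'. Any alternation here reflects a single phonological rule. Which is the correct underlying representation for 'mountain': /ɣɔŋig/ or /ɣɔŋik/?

'mountain' shows [g] ~ [k] at the end of the stem ([ɣɔŋigu] vs [ɣɔŋik]).
Compare 'night', with invariant [g] in [melugu] and [melug]: an analysis with underlying /g/ and a rule producing [k] in isolation would wrongly predict alternation here too.
Therefore /k/ is basic and [g] is derived by intervocalic voicing (voiceless stops become voiced between vowels).

/ɣɔŋik/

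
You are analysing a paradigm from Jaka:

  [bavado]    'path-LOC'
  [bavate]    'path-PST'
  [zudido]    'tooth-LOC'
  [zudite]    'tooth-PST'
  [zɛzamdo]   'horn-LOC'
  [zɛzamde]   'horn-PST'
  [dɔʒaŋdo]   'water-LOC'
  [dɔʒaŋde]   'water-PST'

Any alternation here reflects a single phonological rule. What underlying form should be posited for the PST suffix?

/-te/

The PST suffix surfaces as [-de] and [-te], depending on the final segment of the stem.
The LOC suffix, which begins with [d], is invariant after every stem; so [d] is not altered by any rule here.
So the underlying form is /-te/, and voiceless stops become voiced after a nasal.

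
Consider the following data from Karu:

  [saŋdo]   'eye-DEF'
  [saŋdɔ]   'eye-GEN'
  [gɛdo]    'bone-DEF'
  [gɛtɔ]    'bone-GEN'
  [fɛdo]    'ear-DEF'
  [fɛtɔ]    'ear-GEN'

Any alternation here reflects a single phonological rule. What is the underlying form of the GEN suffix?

The GEN morpheme has two allomorphs, [-dɔ] and [-tɔ].
The DEF suffix, which begins with [d], is invariant after every stem; so [d] is not altered by any rule here.
So the underlying form is /-tɔ/, and voiceless stops become voiced after a nasal.

/-tɔ/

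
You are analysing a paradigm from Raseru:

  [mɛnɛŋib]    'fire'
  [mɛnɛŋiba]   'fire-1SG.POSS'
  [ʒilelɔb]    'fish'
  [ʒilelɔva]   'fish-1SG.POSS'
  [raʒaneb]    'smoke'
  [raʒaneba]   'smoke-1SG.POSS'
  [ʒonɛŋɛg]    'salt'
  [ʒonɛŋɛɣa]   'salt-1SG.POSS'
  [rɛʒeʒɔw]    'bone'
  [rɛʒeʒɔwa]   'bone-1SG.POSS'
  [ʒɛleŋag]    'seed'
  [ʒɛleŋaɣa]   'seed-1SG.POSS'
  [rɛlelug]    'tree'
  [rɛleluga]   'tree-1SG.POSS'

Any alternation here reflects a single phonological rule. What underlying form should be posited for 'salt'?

/ʒonɛŋɛɣ/

'salt' shows [g] ~ [ɣ] at the end of the stem ([ʒonɛŋɛg] vs [ʒonɛŋɛɣa]).
If /g/ were underlying and a rule turned it into [ɣ] before the 1SG.POSS suffix, 'tree' would also alternate; but it has [g] in both [rɛlelug] and [rɛleluga].
Therefore /ɣ/ is basic and [g] is derived by word-final hardening (voiced fricatives become stops word-finally).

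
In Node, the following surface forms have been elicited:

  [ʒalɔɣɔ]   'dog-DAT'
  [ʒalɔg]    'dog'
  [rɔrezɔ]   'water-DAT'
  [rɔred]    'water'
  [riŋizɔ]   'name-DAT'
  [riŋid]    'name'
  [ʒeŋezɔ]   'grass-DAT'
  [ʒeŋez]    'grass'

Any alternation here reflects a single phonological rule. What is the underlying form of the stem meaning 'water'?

/rɔred/

'water' shows [z] ~ [d] at the end of the stem ([rɔrezɔ] vs [rɔred]).
The stem 'grass' ([ʒeŋezɔ], [ʒeŋez]) shows [z] unchanged in both environments, so [z] cannot be basic with [d] derived in isolation.
Therefore /d/ is basic and [z] is derived by intervocalic spirantization (voiced stops become fricatives between vowels).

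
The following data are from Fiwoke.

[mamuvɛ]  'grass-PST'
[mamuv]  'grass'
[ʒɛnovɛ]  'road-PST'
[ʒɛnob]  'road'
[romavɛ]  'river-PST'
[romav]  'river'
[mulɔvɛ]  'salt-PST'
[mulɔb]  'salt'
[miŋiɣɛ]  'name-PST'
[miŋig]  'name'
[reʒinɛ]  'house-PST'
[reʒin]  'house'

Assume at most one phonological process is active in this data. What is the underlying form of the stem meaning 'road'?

/ʒɛnob/

In [ʒɛnovɛ] and [ʒɛnob] the final segment of 'road' alternates: [v] ~ [b].
If /v/ were underlying and a rule turned it into [b] in isolation, 'grass' would also alternate; but it has [v] in both [mamuvɛ] and [mamuv].
The underlying segment must be /b/; voiced stops become fricatives between vowels, yielding [v] there.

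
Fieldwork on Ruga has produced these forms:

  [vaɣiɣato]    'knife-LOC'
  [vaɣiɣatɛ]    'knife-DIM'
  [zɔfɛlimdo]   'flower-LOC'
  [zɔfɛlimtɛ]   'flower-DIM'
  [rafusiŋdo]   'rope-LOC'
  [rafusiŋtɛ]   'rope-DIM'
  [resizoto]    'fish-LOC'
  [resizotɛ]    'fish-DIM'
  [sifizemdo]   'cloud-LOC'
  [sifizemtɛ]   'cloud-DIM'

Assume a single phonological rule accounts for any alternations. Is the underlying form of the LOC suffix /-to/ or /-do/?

/-do/

The LOC suffix surfaces as [-do] and [-to], depending on the final segment of the stem.
By contrast the DIM suffix keeps its initial [t] throughout — that segment must be underlying.
The LOC suffix is therefore /-do/ underlyingly, with post-vocalic devoicing: voiced stops become voiceless after a vowel.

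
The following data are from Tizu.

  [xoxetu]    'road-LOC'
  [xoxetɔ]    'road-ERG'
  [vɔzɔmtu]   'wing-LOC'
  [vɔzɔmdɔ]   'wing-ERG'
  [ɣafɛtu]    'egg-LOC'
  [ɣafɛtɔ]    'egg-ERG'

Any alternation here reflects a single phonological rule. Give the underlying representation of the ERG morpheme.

The ERG morpheme has two allomorphs, [-dɔ] and [-tɔ].
By contrast the LOC suffix keeps its initial [t] throughout — that segment must be underlying.
So the underlying form is /-dɔ/, and voiced stops become voiceless after a vowel.

/-dɔ/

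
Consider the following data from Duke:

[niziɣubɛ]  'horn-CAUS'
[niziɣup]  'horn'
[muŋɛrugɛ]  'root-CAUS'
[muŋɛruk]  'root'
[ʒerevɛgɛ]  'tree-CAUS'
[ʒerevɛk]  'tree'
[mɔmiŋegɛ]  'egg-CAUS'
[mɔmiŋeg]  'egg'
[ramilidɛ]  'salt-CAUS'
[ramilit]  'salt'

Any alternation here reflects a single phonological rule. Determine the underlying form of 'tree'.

'tree' shows [g] ~ [k] at the end of the stem ([ʒerevɛgɛ] vs [ʒerevɛk]).
The stem 'egg' ([mɔmiŋegɛ], [mɔmiŋeg]) shows [g] unchanged in both environments, so [g] cannot be basic with [k] derived in isolation.
Therefore /k/ is basic and [g] is derived by intervocalic voicing (voiceless stops become voiced between vowels).

/ʒerevɛk/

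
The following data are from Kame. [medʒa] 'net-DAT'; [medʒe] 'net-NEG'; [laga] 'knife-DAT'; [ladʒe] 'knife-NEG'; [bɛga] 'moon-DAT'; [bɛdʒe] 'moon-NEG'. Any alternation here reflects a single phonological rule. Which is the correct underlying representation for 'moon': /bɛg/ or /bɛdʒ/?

/bɛg/

The stem for 'moon' ends in [g] in [bɛga] but [dʒ] in [bɛdʒe].
Compare 'net', with invariant [dʒ] in [medʒa] and [medʒe]: an analysis with underlying /dʒ/ and a rule producing [g] before the DAT suffix would wrongly predict alternation here too.
The alternation reflects palatalization before a front vowel: /g/ becomes palato-alveolar [dʒ] before a front vowel. /g/ is underlying.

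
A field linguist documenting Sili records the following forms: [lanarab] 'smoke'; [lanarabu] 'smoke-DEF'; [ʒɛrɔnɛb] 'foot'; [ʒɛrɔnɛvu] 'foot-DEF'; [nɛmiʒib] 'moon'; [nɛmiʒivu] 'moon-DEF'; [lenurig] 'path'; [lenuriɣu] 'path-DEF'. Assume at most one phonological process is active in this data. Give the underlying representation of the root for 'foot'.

/ʒɛrɔnɛv/

In [ʒɛrɔnɛb] and [ʒɛrɔnɛvu] the final segment of 'foot' alternates: [b] ~ [v].
If /b/ were underlying and a rule turned it into [v] before the DEF suffix, 'smoke' would also alternate; but it has [b] in both [lanarab] and [lanarabu].
Therefore /v/ is basic and [b] is derived by word-final hardening (voiced fricatives become stops word-finally).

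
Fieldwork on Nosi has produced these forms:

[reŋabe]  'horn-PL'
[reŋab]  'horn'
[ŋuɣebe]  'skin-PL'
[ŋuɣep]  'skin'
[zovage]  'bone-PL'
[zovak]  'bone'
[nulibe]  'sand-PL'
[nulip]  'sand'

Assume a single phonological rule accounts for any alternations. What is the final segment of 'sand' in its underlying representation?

/p/

In [nulibe] and [nulip] the final segment of 'sand' alternates: [b] ~ [p].
If /b/ were underlying and a rule turned it into [p] in isolation, 'horn' would also alternate; but it has [b] in both [reŋabe] and [reŋab].
The underlying segment must be /p/; voiceless stops become voiced between vowels, yielding [b] there.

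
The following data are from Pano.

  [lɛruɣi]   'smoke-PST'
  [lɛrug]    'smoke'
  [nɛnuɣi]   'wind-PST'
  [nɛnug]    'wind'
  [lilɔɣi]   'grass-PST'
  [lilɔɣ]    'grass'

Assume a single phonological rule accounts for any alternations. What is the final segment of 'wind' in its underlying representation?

The root 'wind' surfaces as [nɛnuɣi] and [nɛnug], with a stem-final [ɣ] ~ [g] alternation.
The stem 'grass' ([lilɔɣi], [lilɔɣ]) shows [ɣ] unchanged in both environments, so [ɣ] cannot be basic with [g] derived in isolation.
So /g/ is underlying, and a rule of intervocalic spirantization — voiced stops become fricatives between vowels — gives [ɣ].

/g/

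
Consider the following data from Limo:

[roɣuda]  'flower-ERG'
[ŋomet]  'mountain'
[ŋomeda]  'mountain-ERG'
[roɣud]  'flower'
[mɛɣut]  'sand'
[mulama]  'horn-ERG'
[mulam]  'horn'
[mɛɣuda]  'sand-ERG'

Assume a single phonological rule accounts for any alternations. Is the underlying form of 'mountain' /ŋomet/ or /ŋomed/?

/ŋomet/

The stem for 'mountain' ends in [t] in [ŋomet] but [d] in [ŋomeda].
Compare 'flower', with invariant [d] in [roɣud] and [roɣuda]: an analysis with underlying /d/ and a rule producing [t] in isolation would wrongly predict alternation here too.
The alternation reflects intervocalic voicing: voiceless stops become voiced between vowels. /t/ is underlying.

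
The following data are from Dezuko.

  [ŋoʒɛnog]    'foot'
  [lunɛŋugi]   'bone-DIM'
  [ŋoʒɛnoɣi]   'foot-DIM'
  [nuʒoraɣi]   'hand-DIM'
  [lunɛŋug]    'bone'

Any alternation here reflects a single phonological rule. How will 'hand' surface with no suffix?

[nuʒorag]

In [ŋoʒɛnog] and [ŋoʒɛnoɣi] the final segment of 'foot' alternates: [g] ~ [ɣ].
The stem 'bone' ([lunɛŋug], [lunɛŋugi]) shows [g] unchanged in both environments, so [g] cannot be basic with [ɣ] derived before the DIM suffix.
So /ɣ/ is underlying, and a rule of word-final hardening — voiced fricatives become stops word-finally — gives [g].
From [nuʒoraɣi] the stem 'hand' is /nuʒoraɣ/; word-finally this yields [nuʒorag].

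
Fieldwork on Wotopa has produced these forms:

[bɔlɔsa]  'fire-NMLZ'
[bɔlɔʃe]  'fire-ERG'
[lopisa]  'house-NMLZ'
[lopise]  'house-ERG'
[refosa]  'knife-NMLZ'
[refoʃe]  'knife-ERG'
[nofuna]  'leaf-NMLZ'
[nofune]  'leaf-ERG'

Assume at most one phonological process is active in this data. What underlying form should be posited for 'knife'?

The root 'knife' surfaces as [refosa] and [refoʃe], with a stem-final [s] ~ [ʃ] alternation.
Compare 'house', with invariant [s] in [lopisa] and [lopise]: an analysis with underlying /s/ and a rule producing [ʃ] before the ERG suffix would wrongly predict alternation here too.
So /ʃ/ is underlying, and a rule of depalatalization — palato-alveolar /ʃ/ becomes [s] when no front vowel follows — gives [s].

/refoʃ/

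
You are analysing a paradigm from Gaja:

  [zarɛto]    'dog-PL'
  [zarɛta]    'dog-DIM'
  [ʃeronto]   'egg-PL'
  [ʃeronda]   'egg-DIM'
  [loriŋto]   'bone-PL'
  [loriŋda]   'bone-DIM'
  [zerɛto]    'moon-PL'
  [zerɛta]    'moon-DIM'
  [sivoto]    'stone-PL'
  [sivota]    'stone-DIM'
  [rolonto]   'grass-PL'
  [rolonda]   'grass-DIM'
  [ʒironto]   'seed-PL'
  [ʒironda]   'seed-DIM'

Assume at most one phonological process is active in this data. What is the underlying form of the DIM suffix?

/-da/

The DIM morpheme has two allomorphs, [-da] and [-ta].
The PL suffix, which begins with [t], is invariant after every stem; so [t] is not altered by any rule here.
The DIM suffix is therefore /-da/ underlyingly, with post-vocalic devoicing: voiced stops become voiceless after a vowel.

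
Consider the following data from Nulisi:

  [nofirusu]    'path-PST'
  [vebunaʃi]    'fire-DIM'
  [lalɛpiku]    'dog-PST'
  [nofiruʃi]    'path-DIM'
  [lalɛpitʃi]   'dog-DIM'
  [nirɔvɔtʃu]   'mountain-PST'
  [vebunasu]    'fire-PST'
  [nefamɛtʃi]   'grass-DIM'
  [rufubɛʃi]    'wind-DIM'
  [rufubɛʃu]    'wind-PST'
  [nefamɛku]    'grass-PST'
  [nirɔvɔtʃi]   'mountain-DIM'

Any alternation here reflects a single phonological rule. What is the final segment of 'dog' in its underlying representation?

The root 'dog' surfaces as [lalɛpitʃi] and [lalɛpiku], with a stem-final [tʃ] ~ [k] alternation.
If /tʃ/ were underlying and a rule turned it into [k] before the PST suffix, 'mountain' would also alternate; but it has [tʃ] in both [nirɔvɔtʃi] and [nirɔvɔtʃu].
The underlying segment must be /k/; /k/ and /s/ become palato-alveolar [tʃ] and [ʃ] before a front vowel, yielding [tʃ] there.

/k/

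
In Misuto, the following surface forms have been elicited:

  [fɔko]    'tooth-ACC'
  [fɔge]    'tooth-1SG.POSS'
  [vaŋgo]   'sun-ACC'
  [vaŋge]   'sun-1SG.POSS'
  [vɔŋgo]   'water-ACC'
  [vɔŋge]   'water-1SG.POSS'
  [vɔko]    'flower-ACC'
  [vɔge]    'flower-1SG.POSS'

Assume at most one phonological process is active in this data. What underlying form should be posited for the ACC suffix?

The ACC suffix surfaces as [-go] and [-ko], depending on the final segment of the stem.
The 1SG.POSS suffix, which begins with [g], is invariant after every stem; so [g] is not altered by any rule here.
So the underlying form is /-ko/, and voiceless stops become voiced after a nasal.

/-ko/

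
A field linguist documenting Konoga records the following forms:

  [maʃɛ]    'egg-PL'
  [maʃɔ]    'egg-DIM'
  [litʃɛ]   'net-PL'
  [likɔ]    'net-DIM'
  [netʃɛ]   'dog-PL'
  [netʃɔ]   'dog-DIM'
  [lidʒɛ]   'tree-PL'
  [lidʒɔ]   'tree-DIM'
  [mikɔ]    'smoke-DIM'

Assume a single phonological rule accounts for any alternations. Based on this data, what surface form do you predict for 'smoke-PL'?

[mitʃɛ]

The root 'net' surfaces as [litʃɛ] and [likɔ], with a stem-final [tʃ] ~ [k] alternation.
The stem 'dog' ([netʃɛ], [netʃɔ]) shows [tʃ] unchanged in both environments, so [tʃ] cannot be basic with [k] derived before the DIM suffix.
Therefore /k/ is basic and [tʃ] is derived by palatalization before a front vowel (/k/ becomes palato-alveolar [tʃ] before a front vowel).
The one attested form of 'smoke', [mikɔ], shows underlying /mik/. Applying the same rule before a front vowel gives [mitʃɛ].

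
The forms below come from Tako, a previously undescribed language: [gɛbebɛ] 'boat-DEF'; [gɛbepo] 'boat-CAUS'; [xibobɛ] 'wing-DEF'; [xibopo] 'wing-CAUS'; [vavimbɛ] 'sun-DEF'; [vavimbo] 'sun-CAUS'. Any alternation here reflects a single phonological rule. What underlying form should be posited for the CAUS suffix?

/-po/

The CAUS suffix surfaces as [-bo] and [-po], depending on the final segment of the stem.
By contrast the DEF suffix keeps its initial [b] throughout — that segment must be underlying.
So the underlying form is /-po/, and voiceless stops become voiced after a nasal.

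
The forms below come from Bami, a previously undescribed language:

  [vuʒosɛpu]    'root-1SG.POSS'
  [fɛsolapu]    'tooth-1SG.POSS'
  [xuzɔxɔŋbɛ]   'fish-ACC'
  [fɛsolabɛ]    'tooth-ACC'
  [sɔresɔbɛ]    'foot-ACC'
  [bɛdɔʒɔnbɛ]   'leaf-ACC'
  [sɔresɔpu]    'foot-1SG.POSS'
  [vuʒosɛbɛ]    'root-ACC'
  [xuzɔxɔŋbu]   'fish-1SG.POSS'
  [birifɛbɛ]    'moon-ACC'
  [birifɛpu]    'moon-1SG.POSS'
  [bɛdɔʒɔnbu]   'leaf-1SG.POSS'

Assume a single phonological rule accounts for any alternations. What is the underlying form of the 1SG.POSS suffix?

/-pu/

The 1SG.POSS suffix surfaces as [-bu] and [-pu], depending on the final segment of the stem.
The ACC suffix, which begins with [b], is invariant after every stem; so [b] is not altered by any rule here.
So the underlying form is /-pu/, and voiceless stops become voiced after a nasal.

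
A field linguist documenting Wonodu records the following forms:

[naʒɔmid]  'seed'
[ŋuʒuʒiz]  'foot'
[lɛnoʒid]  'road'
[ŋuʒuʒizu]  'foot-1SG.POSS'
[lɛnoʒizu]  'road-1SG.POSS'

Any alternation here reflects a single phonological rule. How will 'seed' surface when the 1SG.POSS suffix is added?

'road' shows [d] ~ [z] at the end of the stem ([lɛnoʒid] vs [lɛnoʒizu]).
If /z/ were underlying and a rule turned it into [d] in isolation, 'foot' would also alternate; but it has [z] in both [ŋuʒuʒiz] and [ŋuʒuʒizu].
So /d/ is underlying, and a rule of intervocalic spirantization — voiced stops become fricatives between vowels — gives [z].
From [naʒɔmid] the stem 'seed' is /naʒɔmid/; between vowels this yields [naʒɔmizu].

[naʒɔmizu]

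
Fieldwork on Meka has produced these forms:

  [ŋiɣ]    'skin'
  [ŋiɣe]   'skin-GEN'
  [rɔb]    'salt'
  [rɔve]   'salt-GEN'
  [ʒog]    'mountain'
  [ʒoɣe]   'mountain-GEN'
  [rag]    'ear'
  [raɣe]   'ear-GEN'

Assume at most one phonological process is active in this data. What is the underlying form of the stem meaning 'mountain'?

The stem for 'mountain' ends in [g] in [ʒog] but [ɣ] in [ʒoɣe].
If /ɣ/ were underlying and a rule turned it into [g] in isolation, 'skin' would also alternate; but it has [ɣ] in both [ŋiɣ] and [ŋiɣe].
So /g/ is underlying, and a rule of intervocalic spirantization — voiced stops become fricatives between vowels — gives [ɣ].

/ʒog/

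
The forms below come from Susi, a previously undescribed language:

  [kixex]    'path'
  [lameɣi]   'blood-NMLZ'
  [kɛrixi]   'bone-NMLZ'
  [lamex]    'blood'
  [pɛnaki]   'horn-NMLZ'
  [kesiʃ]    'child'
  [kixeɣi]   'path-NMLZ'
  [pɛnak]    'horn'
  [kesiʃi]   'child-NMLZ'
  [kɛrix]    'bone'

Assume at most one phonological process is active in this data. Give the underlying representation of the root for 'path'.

'path' shows [x] ~ [ɣ] at the end of the stem ([kixex] vs [kixeɣi]).
But 'bone' keeps [x] in both environments ([kɛrix], [kɛrixi]), so there is no rule changing /x/ to [ɣ] before the NMLZ suffix.
Therefore /ɣ/ is basic and [x] is derived by word-final obstruent devoicing (voiced obstruents become voiceless word-finally).
Hence 'path' is /kixeɣ/ underlyingly.

/kixeɣ/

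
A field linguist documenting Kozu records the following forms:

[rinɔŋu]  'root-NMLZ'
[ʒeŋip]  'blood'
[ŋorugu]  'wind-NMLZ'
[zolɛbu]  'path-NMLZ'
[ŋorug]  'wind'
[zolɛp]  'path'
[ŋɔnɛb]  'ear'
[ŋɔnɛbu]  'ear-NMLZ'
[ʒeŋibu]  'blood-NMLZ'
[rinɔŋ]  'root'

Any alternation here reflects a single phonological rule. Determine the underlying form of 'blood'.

The root 'blood' surfaces as [ʒeŋibu] and [ʒeŋip], with a stem-final [b] ~ [p] alternation.
Compare 'ear', with invariant [b] in [ŋɔnɛbu] and [ŋɔnɛb]: an analysis with underlying /b/ and a rule producing [p] in isolation would wrongly predict alternation here too.
The alternation reflects intervocalic voicing: voiceless stops become voiced between vowels. /p/ is underlying.

/ʒeŋip/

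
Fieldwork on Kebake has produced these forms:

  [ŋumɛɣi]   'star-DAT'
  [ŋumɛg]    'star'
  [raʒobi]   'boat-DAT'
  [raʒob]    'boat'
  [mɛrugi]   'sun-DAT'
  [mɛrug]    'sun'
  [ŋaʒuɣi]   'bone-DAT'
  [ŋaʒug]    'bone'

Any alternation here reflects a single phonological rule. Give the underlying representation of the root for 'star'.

The root 'star' surfaces as [ŋumɛɣi] and [ŋumɛg], with a stem-final [ɣ] ~ [g] alternation.
Compare 'sun', with invariant [g] in [mɛrugi] and [mɛrug]: an analysis with underlying /g/ and a rule producing [ɣ] before the DAT suffix would wrongly predict alternation here too.
The alternation reflects word-final hardening: voiced fricatives become stops word-finally. /ɣ/ is underlying.

/ŋumɛɣ/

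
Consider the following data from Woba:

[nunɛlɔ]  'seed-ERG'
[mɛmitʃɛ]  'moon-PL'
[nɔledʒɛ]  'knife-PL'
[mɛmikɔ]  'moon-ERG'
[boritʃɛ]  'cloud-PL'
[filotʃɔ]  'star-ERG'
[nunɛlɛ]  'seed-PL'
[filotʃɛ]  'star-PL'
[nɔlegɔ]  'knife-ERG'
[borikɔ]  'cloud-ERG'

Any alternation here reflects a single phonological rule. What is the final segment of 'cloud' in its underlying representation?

/k/

The root 'cloud' surfaces as [boritʃɛ] and [borikɔ], with a stem-final [tʃ] ~ [k] alternation.
If /tʃ/ were underlying and a rule turned it into [k] before the ERG suffix, 'star' would also alternate; but it has [tʃ] in both [filotʃɛ] and [filotʃɔ].
The underlying segment must be /k/; /k/ and /g/ become palato-alveolar [tʃ] and [dʒ] before a front vowel, yielding [tʃ] there.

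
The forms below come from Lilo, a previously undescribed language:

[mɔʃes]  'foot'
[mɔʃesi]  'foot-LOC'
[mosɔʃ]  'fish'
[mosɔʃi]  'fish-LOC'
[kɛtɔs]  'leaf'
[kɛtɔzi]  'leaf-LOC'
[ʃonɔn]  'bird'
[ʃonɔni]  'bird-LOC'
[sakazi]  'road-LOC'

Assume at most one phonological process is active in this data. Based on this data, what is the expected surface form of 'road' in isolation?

'leaf' shows [s] ~ [z] at the end of the stem ([kɛtɔs] vs [kɛtɔzi]).
Compare 'foot', with invariant [s] in [mɔʃes] and [mɔʃesi]: an analysis with underlying /s/ and a rule producing [z] before the LOC suffix would wrongly predict alternation here too.
So /z/ is underlying, and a rule of word-final obstruent devoicing — voiced obstruents become voiceless word-finally — gives [s].
The one attested form of 'road', [sakazi], shows underlying /sakaz/. Applying the same rule word-finally gives [sakas].

[sakas]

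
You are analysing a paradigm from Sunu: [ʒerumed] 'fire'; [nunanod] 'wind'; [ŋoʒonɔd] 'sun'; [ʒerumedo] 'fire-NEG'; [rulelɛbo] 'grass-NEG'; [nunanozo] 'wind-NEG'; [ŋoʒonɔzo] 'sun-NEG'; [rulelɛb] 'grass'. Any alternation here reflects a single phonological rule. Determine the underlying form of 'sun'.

/ŋoʒonɔz/

The root 'sun' surfaces as [ŋoʒonɔd] and [ŋoʒonɔzo], with a stem-final [d] ~ [z] alternation.
Compare 'fire', with invariant [d] in [ʒerumed] and [ʒerumedo]: an analysis with underlying /d/ and a rule producing [z] before the NEG suffix would wrongly predict alternation here too.
The underlying segment must be /z/; voiced fricatives become stops word-finally, yielding [d] there.
Hence 'sun' is /ŋoʒonɔz/ underlyingly.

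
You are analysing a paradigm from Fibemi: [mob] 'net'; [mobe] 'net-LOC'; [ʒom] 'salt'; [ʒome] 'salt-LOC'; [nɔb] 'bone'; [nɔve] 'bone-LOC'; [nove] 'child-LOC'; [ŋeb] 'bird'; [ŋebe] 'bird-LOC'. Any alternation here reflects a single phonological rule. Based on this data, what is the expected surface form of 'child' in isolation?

The stem for 'bone' ends in [b] in [nɔb] but [v] in [nɔve].
But 'bird' keeps [b] in both environments ([ŋeb], [ŋebe]), so there is no rule changing /b/ to [v] before the LOC suffix.
Therefore /v/ is basic and [b] is derived by word-final hardening (voiced fricatives become stops word-finally).
The one attested form of 'child', [nove], shows underlying /nov/. Applying the same rule word-finally gives [nob].

[nob]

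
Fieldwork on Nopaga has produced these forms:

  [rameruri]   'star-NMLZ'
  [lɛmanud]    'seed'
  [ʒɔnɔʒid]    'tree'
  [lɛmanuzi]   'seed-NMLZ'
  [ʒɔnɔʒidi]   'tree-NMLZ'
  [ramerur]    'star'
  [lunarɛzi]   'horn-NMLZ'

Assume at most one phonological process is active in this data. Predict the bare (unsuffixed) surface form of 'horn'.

The stem for 'seed' ends in [d] in [lɛmanud] but [z] in [lɛmanuzi].
But 'tree' keeps [d] in both environments ([ʒɔnɔʒid], [ʒɔnɔʒidi]), so there is no rule changing /d/ to [z] before the NMLZ suffix.
Therefore /z/ is basic and [d] is derived by word-final hardening (voiced fricatives become stops word-finally).
From [lunarɛzi] the stem 'horn' is /lunarɛz/; word-finally this yields [lunarɛd].

[lunarɛd]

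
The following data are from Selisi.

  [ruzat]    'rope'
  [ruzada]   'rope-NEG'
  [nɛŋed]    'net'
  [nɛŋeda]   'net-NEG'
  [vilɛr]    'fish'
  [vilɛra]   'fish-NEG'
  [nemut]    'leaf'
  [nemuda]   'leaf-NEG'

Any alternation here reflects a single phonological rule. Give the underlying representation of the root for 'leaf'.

/nemut/

The stem for 'leaf' ends in [t] in [nemut] but [d] in [nemuda].
Compare 'net', with invariant [d] in [nɛŋed] and [nɛŋeda]: an analysis with underlying /d/ and a rule producing [t] in isolation would wrongly predict alternation here too.
The underlying segment must be /t/; voiceless stops become voiced between vowels, yielding [d] there.
So 'leaf' = /nemut/.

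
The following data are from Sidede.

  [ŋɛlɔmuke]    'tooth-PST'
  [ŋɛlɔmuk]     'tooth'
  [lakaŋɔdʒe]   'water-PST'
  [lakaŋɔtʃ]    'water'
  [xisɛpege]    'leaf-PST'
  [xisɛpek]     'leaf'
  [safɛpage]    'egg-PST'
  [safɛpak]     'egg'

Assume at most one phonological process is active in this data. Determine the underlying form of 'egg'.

In [safɛpage] and [safɛpak] the final segment of 'egg' alternates: [g] ~ [k].
If /k/ were underlying and a rule turned it into [g] before the PST suffix, 'tooth' would also alternate; but it has [k] in both [ŋɛlɔmuke] and [ŋɛlɔmuk].
The alternation reflects word-final obstruent devoicing: voiced obstruents become voiceless word-finally. /g/ is underlying.
Hence 'egg' is /safɛpag/ underlyingly.

/safɛpag/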